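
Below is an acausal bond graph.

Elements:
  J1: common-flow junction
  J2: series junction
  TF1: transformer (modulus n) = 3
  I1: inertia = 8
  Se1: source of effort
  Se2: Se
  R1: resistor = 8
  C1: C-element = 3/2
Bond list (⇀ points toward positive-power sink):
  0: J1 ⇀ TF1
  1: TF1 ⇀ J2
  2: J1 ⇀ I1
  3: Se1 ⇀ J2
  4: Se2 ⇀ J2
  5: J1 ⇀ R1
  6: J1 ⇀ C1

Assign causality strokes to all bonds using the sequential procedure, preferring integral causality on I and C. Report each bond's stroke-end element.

β3 |J2  (Se1 fixes effort; stroke away)
β4 |J2  (Se2 fixes effort; stroke away)
β1 |TF1  (J2: last free bond brings flow in)
β0 |J1  (TF TF1: opposite of bond 1)
β2 |I1  (prefer integral on I1)
β5 |J1  (J1 flow already set via bond 2)
β6 |J1  (J1: bond 2 brought flow, rest push out)

#0 |J1
#1 |TF1
#2 |I1
#3 |J2
#4 |J2
#5 |J1
#6 |J1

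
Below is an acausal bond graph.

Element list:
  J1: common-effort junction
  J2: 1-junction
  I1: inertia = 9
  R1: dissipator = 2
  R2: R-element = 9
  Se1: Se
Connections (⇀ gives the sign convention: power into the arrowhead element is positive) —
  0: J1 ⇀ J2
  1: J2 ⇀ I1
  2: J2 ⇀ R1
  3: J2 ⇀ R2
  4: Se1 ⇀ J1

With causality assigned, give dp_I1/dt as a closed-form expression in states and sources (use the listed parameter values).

dp_I1/dt = E_Se1 - 11*p_I1/9

β4 stroke at J1  (Se1 (Se) sets effort on bond)
β0 stroke at J2  (J1 effort already set via bond 4)
β1 stroke at I1  (I1 outputs flow p/I1)
β2 stroke at J2  (common-f at J2 fixed by 1)
β3 stroke at J2  (J2 flow already set via bond 1)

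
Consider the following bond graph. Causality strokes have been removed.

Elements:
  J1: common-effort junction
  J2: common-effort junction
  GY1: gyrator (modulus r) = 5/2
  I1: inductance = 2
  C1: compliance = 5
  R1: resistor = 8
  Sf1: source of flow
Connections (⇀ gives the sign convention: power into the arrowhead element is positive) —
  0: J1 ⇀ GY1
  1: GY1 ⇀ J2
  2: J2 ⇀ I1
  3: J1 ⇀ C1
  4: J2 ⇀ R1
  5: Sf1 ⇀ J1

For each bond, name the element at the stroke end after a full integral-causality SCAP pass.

#5 |Sf1  (source Sf1 imposes f)
#2 |I1  (I1: I, integral causality)
#3 |J1  (C1 outputs effort q/C1)
#0 |GY1  (common-e at J1 fixed by 3)
#1 |GY1  (GY1 both-in/both-out from 0)
#4 |J2  (closing 0-jn rule on J2)

β0 →GY1
β1 →GY1
β2 →I1
β3 →J1
β4 →J2
β5 →Sf1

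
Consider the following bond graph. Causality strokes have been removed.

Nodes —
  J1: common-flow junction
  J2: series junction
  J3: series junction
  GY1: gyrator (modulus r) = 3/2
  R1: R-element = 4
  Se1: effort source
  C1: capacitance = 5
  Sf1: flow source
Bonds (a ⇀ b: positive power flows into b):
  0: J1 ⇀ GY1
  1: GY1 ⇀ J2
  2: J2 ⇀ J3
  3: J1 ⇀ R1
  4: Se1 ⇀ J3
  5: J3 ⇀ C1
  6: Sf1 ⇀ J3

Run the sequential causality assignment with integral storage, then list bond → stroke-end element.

bond 0 →J1
bond 1 →J2
bond 2 →J3
bond 3 →R1
bond 4 →J3
bond 5 →J3
bond 6 →Sf1

b4 |J3  (source Se1 imposes e)
b6 |Sf1  (Sf1 fixes flow; stroke at Sf1)
b2 |J3  (1-jn J3 has f-setter on 6)
b5 |J3  (1-jn J3 has f-setter on 6)
b1 |J2  (common-f at J2 fixed by 2)
b0 |J1  (GY GY1: same side as bond 1)
b3 |R1  (J1: last free bond brings flow in)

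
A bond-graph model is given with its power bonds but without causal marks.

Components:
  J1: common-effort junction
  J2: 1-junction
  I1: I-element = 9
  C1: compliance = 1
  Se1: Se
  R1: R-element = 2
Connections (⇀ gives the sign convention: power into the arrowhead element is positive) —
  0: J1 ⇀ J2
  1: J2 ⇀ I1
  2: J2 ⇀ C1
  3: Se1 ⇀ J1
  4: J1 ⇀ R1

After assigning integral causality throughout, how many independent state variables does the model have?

β3 stroke→J1  (Se1 fixes effort; stroke away)
β0 stroke→J2  (J1: bond 3 brought effort, rest push out)
β4 stroke→R1  (J1: bond 3 brought effort, rest push out)
β1 stroke→I1  (I1: I, integral causality)
β2 stroke→J2  (J2 flow already set via bond 1)

2  (C1, I1 all integral)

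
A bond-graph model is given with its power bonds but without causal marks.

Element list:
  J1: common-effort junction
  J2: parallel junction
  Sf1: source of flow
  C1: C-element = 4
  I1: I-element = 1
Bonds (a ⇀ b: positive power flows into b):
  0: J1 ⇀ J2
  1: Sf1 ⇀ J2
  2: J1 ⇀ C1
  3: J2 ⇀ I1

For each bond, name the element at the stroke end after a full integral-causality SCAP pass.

b0 |J2
b1 |Sf1
b2 |J1
b3 |I1

bond 1 |Sf1  (source Sf1 imposes f)
bond 2 |J1  (C1: C, integral causality)
bond 0 |J2  (common-e at J1 fixed by 2)
bond 3 |I1  (J2 effort already set via bond 0)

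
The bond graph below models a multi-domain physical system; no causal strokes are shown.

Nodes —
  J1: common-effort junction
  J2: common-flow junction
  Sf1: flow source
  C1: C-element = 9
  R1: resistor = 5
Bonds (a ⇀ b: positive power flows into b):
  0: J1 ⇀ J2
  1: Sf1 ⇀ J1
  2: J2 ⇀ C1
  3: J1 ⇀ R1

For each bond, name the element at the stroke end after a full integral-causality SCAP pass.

#1 stroke at Sf1  (Sf1 (Sf) sets flow on bond)
#2 stroke at J2  (C1: C, integral causality)
#0 stroke at J1  (J2: last free bond brings flow in)
#3 stroke at R1  (J1: bond 0 brought effort, rest push out)

b0 stroke→J1
b1 stroke→Sf1
b2 stroke→J2
b3 stroke→R1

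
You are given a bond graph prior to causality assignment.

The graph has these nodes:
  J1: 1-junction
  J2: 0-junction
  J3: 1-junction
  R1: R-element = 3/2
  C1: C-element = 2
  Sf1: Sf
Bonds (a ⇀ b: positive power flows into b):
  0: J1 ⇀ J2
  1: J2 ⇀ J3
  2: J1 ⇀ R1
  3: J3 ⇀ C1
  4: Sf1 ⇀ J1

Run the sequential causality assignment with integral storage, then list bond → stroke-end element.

#0 stroke→J1
#1 stroke→J2
#2 stroke→J1
#3 stroke→J3
#4 stroke→Sf1

bond 4 stroke at Sf1  (Sf1 (Sf) sets flow on bond)
bond 0 stroke at J1  (1-jn J1 has f-setter on 4)
bond 2 stroke at J1  (common-f at J1 fixed by 4)
bond 1 stroke at J2  (J2 needs exactly one e-in)
bond 3 stroke at J3  (common-f at J3 fixed by 1)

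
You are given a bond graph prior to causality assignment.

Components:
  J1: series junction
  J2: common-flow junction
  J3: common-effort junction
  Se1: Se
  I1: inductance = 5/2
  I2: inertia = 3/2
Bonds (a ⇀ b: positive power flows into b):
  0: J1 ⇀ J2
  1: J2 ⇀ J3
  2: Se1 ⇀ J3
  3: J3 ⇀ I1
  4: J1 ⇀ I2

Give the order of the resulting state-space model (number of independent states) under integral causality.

β2 |J3  (Se1: effort source, stroke at far end)
β1 |J2  (0-jn J3 has e-setter on 2)
β3 |I1  (J3 effort already set via bond 2)
β0 |J1  (J2: last free bond brings flow in)
β4 |I2  (only one flow-in slot at J1)

2  (I1, I2 all integral)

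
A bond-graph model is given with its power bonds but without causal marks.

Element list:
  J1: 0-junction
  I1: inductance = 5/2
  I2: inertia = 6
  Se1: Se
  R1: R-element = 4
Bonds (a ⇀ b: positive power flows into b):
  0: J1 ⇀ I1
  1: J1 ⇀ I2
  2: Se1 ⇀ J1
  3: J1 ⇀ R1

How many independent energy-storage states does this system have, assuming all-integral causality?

2  (I1, I2 all integral)

#2 →J1  (Se1 (Se) sets effort on bond)
#0 →I1  (0-jn J1 has e-setter on 2)
#1 →I2  (common-e at J1 fixed by 2)
#3 →R1  (J1 effort already set via bond 2)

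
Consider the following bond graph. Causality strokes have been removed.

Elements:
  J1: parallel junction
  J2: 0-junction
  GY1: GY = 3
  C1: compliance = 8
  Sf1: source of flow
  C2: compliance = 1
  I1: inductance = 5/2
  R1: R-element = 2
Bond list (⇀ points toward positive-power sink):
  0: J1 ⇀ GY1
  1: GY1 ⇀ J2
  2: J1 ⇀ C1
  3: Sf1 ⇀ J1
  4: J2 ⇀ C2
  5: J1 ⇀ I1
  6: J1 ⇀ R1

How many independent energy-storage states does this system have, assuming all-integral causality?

3  (C1, C2, I1 all integral)

β3 stroke at Sf1  (Sf1 fixes flow; stroke at Sf1)
β2 stroke at J1  (C1 outputs effort q/C1)
β0 stroke at GY1  (J1 effort already set via bond 2)
β5 stroke at I1  (J1: bond 2 brought effort, rest push out)
β6 stroke at R1  (0-jn J1 has e-setter on 2)
β1 stroke at GY1  (GY1: gyrator matches bond 0)
β4 stroke at J2  (only one effort-in slot at J2)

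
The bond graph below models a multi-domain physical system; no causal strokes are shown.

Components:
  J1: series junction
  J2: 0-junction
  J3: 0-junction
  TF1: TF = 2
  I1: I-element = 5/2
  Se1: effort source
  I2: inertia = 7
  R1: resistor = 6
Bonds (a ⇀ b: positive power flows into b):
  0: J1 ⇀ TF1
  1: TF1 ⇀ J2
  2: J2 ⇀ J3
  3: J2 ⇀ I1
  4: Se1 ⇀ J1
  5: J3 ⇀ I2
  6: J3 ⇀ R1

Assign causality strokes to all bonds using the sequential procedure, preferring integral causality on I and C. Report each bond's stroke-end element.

bond 0 →TF1
bond 1 →J2
bond 2 →J3
bond 3 →I1
bond 4 →J1
bond 5 →I2
bond 6 →R1

β4 →J1  (Se1 (Se) sets effort on bond)
β0 →TF1  (only one flow-in slot at J1)
β1 →J2  (TF1 one-in-one-out from 0)
β2 →J3  (J2 effort already set via bond 1)
β3 →I1  (0-jn J2 has e-setter on 1)
β5 →I2  (J3 effort already set via bond 2)
β6 →R1  (common-e at J3 fixed by 2)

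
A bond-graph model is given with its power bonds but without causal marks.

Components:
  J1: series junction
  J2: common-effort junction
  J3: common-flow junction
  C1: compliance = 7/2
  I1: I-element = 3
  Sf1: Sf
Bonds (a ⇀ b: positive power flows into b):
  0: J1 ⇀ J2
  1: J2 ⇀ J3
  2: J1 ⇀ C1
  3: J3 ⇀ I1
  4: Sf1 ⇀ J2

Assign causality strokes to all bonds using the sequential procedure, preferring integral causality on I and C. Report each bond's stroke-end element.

β4 stroke→Sf1  (Sf1 fixes flow; stroke at Sf1)
β2 stroke→J1  (C1: C, integral causality)
β0 stroke→J2  (only one flow-in slot at J1)
β1 stroke→J3  (common-e at J2 fixed by 0)
β3 stroke→I1  (J3: last free bond brings flow in)

bond 0 stroke→J2
bond 1 stroke→J3
bond 2 stroke→J1
bond 3 stroke→I1
bond 4 stroke→Sf1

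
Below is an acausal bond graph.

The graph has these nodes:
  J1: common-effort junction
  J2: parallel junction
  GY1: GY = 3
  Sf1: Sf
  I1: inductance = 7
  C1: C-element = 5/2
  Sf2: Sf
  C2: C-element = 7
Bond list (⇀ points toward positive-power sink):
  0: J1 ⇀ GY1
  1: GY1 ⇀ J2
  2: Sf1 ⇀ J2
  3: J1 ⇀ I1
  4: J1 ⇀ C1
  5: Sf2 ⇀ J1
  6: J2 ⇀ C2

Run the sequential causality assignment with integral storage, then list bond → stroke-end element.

b0 stroke at GY1
b1 stroke at GY1
b2 stroke at Sf1
b3 stroke at I1
b4 stroke at J1
b5 stroke at Sf2
b6 stroke at J2

bond 2 |Sf1  (source Sf1 imposes f)
bond 5 |Sf2  (Sf2 (Sf) sets flow on bond)
bond 3 |I1  (prefer integral on I1)
bond 4 |J1  (prefer integral on C1)
bond 0 |GY1  (J1 effort already set via bond 4)
bond 1 |GY1  (GY1 both-in/both-out from 0)
bond 6 |J2  (J2 needs exactly one e-in)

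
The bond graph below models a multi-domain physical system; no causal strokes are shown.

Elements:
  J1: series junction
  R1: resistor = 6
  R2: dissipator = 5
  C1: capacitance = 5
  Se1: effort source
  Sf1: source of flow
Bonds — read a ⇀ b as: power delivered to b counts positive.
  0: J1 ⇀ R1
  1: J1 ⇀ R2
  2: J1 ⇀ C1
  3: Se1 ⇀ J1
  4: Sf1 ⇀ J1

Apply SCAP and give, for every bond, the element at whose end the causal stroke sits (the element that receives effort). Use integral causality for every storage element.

#0 |J1
#1 |J1
#2 |J1
#3 |J1
#4 |Sf1

b3 |J1  (source Se1 imposes e)
b4 |Sf1  (source Sf1 imposes f)
b0 |J1  (J1 flow already set via bond 4)
b1 |J1  (1-jn J1 has f-setter on 4)
b2 |J1  (J1 flow already set via bond 4)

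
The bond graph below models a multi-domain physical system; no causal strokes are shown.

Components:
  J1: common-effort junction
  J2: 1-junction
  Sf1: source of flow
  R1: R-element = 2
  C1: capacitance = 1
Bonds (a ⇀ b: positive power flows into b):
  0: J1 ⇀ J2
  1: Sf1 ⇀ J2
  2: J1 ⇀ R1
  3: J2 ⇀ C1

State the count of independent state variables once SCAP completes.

1  (C1 all integral)

b1 stroke at Sf1  (Sf1: flow source, stroke at near end)
b0 stroke at J2  (J2 flow already set via bond 1)
b3 stroke at J2  (J2: bond 1 brought flow, rest push out)
b2 stroke at J1  (J1: last free bond brings effort in)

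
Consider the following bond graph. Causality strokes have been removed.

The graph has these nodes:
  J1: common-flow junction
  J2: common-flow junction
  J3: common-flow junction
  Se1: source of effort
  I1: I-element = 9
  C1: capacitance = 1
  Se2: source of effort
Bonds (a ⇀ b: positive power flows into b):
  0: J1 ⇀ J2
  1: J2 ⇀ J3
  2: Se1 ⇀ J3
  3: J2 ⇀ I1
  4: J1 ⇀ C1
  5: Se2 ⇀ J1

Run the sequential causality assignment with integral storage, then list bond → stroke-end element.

bond 2 stroke at J3  (Se1 (Se) sets effort on bond)
bond 5 stroke at J1  (Se2 fixes effort; stroke away)
bond 1 stroke at J2  (only one flow-in slot at J3)
bond 3 stroke at I1  (I1 outputs flow p/I1)
bond 0 stroke at J2  (1-jn J2 has f-setter on 3)
bond 4 stroke at J1  (1-jn J1 has f-setter on 0)

b0 stroke at J2
b1 stroke at J2
b2 stroke at J3
b3 stroke at I1
b4 stroke at J1
b5 stroke at J1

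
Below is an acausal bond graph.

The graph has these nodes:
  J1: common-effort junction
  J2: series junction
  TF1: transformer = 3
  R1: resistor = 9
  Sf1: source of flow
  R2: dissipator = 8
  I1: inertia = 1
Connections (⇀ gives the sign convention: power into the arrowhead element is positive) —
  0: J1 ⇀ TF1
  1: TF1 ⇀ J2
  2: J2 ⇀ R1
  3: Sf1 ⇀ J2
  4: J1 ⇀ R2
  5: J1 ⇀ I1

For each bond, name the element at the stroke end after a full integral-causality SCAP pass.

b3 |Sf1  (Sf1 (Sf) sets flow on bond)
b1 |J2  (J2 flow already set via bond 3)
b2 |J2  (common-f at J2 fixed by 3)
b0 |TF1  (through TF1, causality passes straight; one stroke at TF1)
b5 |I1  (I1 outputs flow p/I1)
b4 |J1  (J1: last free bond brings effort in)

bond 0 |TF1
bond 1 |J2
bond 2 |J2
bond 3 |Sf1
bond 4 |J1
bond 5 |I1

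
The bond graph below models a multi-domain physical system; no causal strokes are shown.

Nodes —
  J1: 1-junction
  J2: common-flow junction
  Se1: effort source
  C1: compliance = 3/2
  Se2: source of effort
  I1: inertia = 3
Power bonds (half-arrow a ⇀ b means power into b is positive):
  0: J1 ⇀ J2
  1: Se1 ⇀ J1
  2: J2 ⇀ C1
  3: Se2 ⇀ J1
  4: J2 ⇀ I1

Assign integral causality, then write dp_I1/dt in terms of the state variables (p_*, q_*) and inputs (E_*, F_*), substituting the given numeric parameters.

dp_I1/dt = E_Se1 + E_Se2 - 2*q_C1/3

bond 1 →J1  (Se1 (Se) sets effort on bond)
bond 3 →J1  (Se2 (Se) sets effort on bond)
bond 0 →J2  (J1: last free bond brings flow in)
bond 2 →J2  (C1 outputs effort q/C1)
bond 4 →I1  (J2: last free bond brings flow in)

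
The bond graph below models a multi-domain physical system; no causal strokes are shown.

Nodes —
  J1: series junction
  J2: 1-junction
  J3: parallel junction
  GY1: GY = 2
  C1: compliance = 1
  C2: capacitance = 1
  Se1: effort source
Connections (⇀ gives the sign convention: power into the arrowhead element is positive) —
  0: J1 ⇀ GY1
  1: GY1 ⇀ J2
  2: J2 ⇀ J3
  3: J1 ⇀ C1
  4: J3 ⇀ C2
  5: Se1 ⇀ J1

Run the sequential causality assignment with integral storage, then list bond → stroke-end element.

β5 stroke→J1  (Se1 fixes effort; stroke away)
β3 stroke→J1  (C1: C, integral causality)
β0 stroke→GY1  (closing 1-jn rule on J1)
β1 stroke→GY1  (GY GY1: same side as bond 0)
β2 stroke→J2  (J2 flow already set via bond 1)
β4 stroke→J3  (J3 needs exactly one e-in)

β0 →GY1
β1 →GY1
β2 →J2
β3 →J1
β4 →J3
β5 →J1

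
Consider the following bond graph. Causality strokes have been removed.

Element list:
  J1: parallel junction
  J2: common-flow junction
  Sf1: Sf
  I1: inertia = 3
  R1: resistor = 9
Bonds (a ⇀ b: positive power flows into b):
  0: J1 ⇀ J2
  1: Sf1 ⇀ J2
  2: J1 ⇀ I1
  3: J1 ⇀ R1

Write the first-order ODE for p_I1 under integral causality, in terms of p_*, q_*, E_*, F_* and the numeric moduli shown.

dp_I1/dt = -9*F_Sf1 - 3*p_I1

bond 1 |Sf1  (Sf1 (Sf) sets flow on bond)
bond 0 |J2  (J2 flow already set via bond 1)
bond 2 |I1  (I1 integral (f out))
bond 3 |J1  (only one effort-in slot at J1)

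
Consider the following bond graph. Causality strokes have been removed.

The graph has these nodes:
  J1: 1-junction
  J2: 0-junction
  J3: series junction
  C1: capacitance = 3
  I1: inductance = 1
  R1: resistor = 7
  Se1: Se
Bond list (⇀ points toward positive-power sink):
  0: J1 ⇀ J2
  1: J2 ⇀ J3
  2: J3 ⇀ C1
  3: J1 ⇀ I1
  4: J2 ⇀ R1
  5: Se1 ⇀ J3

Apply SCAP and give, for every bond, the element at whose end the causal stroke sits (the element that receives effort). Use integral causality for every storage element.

β0 stroke at J1
β1 stroke at J2
β2 stroke at J3
β3 stroke at I1
β4 stroke at R1
β5 stroke at J3

β5 stroke→J3  (Se1: effort source, stroke at far end)
β2 stroke→J3  (prefer integral on C1)
β1 stroke→J2  (J3: last free bond brings flow in)
β0 stroke→J1  (J2 effort already set via bond 1)
β4 stroke→R1  (common-e at J2 fixed by 1)
β3 stroke→I1  (J1: last free bond brings flow in)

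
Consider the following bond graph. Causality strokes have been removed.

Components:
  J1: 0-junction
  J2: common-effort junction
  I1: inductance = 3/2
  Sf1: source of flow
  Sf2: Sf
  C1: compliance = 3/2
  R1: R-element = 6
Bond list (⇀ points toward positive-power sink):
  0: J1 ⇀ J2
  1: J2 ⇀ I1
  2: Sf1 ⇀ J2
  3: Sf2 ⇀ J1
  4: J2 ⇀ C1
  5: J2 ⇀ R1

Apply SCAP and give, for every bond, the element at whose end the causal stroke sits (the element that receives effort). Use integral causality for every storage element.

b2 |Sf1  (Sf1 (Sf) sets flow on bond)
b3 |Sf2  (source Sf2 imposes f)
b0 |J1  (J1 needs exactly one e-in)
b1 |I1  (I1 integral (f out))
b4 |J2  (C1: C, integral causality)
b5 |R1  (J2 effort already set via bond 4)

b0 |J1
b1 |I1
b2 |Sf1
b3 |Sf2
b4 |J2
b5 |R1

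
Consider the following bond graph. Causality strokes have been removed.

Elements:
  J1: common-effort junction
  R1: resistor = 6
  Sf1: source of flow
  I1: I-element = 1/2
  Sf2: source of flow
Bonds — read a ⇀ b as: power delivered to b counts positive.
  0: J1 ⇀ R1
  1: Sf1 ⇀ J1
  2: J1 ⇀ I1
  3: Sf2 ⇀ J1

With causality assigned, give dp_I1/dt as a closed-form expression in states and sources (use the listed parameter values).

bond 1 stroke→Sf1  (Sf1 fixes flow; stroke at Sf1)
bond 3 stroke→Sf2  (source Sf2 imposes f)
bond 2 stroke→I1  (I1 integral (f out))
bond 0 stroke→J1  (closing 0-jn rule on J1)

dp_I1/dt = 6*F_Sf1 + 6*F_Sf2 - 12*p_I1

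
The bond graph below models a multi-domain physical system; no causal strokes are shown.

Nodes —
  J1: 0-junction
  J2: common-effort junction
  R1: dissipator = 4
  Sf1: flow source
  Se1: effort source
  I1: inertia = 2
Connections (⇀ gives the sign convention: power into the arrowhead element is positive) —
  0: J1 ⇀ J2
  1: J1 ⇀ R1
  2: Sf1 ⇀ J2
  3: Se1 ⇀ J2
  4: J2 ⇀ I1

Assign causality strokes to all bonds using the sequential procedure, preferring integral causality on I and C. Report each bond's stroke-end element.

b2 stroke at Sf1  (source Sf1 imposes f)
b3 stroke at J2  (Se1 (Se) sets effort on bond)
b0 stroke at J1  (common-e at J2 fixed by 3)
b4 stroke at I1  (J2 effort already set via bond 3)
b1 stroke at R1  (J1: bond 0 brought effort, rest push out)

bond 0 stroke at J1
bond 1 stroke at R1
bond 2 stroke at Sf1
bond 3 stroke at J2
bond 4 stroke at I1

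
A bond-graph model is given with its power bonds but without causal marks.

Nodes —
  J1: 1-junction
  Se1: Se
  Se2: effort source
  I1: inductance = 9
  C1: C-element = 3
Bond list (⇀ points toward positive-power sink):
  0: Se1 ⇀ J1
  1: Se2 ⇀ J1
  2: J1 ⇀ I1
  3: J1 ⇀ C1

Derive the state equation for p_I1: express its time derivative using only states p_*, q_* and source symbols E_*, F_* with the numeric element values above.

dp_I1/dt = E_Se1 + E_Se2 - q_C1/3

bond 0 →J1  (source Se1 imposes e)
bond 1 →J1  (Se2 (Se) sets effort on bond)
bond 2 →I1  (I1 outputs flow p/I1)
bond 3 →J1  (common-f at J1 fixed by 2)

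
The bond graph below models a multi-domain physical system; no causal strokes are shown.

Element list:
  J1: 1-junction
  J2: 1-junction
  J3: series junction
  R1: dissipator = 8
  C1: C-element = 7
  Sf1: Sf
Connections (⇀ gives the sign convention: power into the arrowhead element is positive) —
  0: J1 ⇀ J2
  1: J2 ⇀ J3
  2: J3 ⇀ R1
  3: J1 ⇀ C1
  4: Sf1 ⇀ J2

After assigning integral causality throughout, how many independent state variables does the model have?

1  (C1 all integral)

β4 stroke→Sf1  (Sf1 fixes flow; stroke at Sf1)
β0 stroke→J2  (common-f at J2 fixed by 4)
β1 stroke→J2  (J2 flow already set via bond 4)
β2 stroke→J3  (common-f at J3 fixed by 1)
β3 stroke→J1  (1-jn J1 has f-setter on 0)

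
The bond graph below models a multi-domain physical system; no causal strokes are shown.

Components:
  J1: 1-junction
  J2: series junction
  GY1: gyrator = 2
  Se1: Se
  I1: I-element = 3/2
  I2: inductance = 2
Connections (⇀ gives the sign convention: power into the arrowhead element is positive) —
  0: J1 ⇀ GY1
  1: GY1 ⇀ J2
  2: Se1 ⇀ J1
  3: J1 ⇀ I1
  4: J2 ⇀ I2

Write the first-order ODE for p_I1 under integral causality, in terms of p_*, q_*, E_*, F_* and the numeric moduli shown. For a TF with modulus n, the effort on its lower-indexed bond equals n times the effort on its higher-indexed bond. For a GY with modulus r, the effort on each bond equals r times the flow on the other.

bond 2 stroke→J1  (Se1 (Se) sets effort on bond)
bond 3 stroke→I1  (prefer integral on I1)
bond 0 stroke→J1  (1-jn J1 has f-setter on 3)
bond 1 stroke→J2  (through GY1, causality inverts; strokes same side of GY1)
bond 4 stroke→I2  (only one flow-in slot at J2)

dp_I1/dt = E_Se1 - p_I2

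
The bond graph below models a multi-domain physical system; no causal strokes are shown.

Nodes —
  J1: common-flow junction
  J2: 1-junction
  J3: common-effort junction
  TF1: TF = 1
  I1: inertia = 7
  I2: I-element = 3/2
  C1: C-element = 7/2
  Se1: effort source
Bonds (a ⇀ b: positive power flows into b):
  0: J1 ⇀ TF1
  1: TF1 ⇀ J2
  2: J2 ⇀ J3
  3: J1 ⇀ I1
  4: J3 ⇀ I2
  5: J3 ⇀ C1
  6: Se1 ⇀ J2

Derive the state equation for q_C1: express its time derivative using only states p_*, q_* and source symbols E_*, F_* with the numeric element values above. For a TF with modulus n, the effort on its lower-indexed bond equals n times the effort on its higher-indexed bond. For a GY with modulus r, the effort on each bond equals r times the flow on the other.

dq_C1/dt = p_I1/7 - 2*p_I2/3

b6 →J2  (source Se1 imposes e)
b3 →I1  (prefer integral on I1)
b0 →J1  (J1: bond 3 brought flow, rest push out)
b1 →TF1  (TF TF1: opposite of bond 0)
b2 →J2  (J2 flow already set via bond 1)
b4 →I2  (I2 outputs flow p/I2)
b5 →J3  (only one effort-in slot at J3)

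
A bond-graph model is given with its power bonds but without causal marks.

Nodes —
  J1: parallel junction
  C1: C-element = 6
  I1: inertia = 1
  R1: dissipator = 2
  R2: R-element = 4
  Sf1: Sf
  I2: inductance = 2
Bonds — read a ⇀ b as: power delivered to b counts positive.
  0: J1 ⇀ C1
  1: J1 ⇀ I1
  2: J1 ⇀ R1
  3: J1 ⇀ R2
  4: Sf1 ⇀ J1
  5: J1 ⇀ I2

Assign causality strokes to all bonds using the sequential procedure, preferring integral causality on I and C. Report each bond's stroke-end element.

bond 0 stroke at J1
bond 1 stroke at I1
bond 2 stroke at R1
bond 3 stroke at R2
bond 4 stroke at Sf1
bond 5 stroke at I2

bond 4 stroke at Sf1  (Sf1 (Sf) sets flow on bond)
bond 0 stroke at J1  (C1 outputs effort q/C1)
bond 1 stroke at I1  (J1: bond 0 brought effort, rest push out)
bond 2 stroke at R1  (0-jn J1 has e-setter on 0)
bond 3 stroke at R2  (common-e at J1 fixed by 0)
bond 5 stroke at I2  (0-jn J1 has e-setter on 0)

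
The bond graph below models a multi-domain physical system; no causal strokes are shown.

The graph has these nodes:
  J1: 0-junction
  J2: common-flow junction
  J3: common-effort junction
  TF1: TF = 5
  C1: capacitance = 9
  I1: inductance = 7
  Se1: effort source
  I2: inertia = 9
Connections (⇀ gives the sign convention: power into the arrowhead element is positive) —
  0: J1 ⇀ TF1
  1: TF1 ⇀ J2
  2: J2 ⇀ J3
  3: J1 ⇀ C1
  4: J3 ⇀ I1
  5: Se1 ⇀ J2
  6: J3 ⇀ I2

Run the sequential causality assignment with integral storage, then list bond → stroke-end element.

b5 stroke at J2  (source Se1 imposes e)
b3 stroke at J1  (prefer integral on C1)
b0 stroke at TF1  (common-e at J1 fixed by 3)
b1 stroke at J2  (TF1 one-in-one-out from 0)
b2 stroke at J3  (J2: last free bond brings flow in)
b4 stroke at I1  (0-jn J3 has e-setter on 2)
b6 stroke at I2  (J3 effort already set via bond 2)

bond 0 stroke→TF1
bond 1 stroke→J2
bond 2 stroke→J3
bond 3 stroke→J1
bond 4 stroke→I1
bond 5 stroke→J2
bond 6 stroke→I2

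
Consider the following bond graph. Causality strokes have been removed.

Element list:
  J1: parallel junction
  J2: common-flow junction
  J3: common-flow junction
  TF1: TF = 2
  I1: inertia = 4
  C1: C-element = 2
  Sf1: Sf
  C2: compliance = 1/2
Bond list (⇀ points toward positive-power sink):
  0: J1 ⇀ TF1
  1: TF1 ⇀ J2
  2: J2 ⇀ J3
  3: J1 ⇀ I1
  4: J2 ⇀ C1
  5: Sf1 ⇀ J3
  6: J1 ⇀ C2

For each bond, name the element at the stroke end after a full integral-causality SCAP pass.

b0 stroke→TF1
b1 stroke→J2
b2 stroke→J3
b3 stroke→I1
b4 stroke→J2
b5 stroke→Sf1
b6 stroke→J1

β5 |Sf1  (source Sf1 imposes f)
β2 |J3  (J3 flow already set via bond 5)
β1 |J2  (1-jn J2 has f-setter on 2)
β4 |J2  (common-f at J2 fixed by 2)
β0 |TF1  (TF TF1: opposite of bond 1)
β3 |I1  (I1 integral (f out))
β6 |J1  (J1: last free bond brings effort in)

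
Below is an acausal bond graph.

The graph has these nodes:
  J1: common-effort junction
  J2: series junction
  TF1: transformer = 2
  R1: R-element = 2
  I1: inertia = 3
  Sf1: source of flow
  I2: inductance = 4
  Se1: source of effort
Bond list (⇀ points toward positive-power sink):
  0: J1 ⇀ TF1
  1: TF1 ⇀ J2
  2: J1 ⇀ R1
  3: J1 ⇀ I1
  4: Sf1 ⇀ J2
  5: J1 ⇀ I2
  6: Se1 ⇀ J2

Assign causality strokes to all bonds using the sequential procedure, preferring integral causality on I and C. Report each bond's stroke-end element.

b0 →TF1
b1 →J2
b2 →J1
b3 →I1
b4 →Sf1
b5 →I2
b6 →J2

#4 stroke at Sf1  (Sf1: flow source, stroke at near end)
#6 stroke at J2  (Se1 fixes effort; stroke away)
#1 stroke at J2  (common-f at J2 fixed by 4)
#0 stroke at TF1  (TF TF1: opposite of bond 1)
#3 stroke at I1  (I1: I, integral causality)
#5 stroke at I2  (I2 integral (f out))
#2 stroke at J1  (only one effort-in slot at J1)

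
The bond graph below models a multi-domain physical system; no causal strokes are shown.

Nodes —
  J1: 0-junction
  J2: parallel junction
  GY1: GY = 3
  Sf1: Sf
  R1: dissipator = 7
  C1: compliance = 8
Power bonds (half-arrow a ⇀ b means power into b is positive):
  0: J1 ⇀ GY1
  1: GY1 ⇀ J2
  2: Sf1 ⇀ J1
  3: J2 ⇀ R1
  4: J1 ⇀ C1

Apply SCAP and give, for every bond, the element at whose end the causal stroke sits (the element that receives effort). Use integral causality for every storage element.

b2 stroke at Sf1  (Sf1: flow source, stroke at near end)
b4 stroke at J1  (C1: C, integral causality)
b0 stroke at GY1  (J1 effort already set via bond 4)
b1 stroke at GY1  (through GY1, causality inverts; strokes same side of GY1)
b3 stroke at J2  (J2 needs exactly one e-in)

β0 |GY1
β1 |GY1
β2 |Sf1
β3 |J2
β4 |J1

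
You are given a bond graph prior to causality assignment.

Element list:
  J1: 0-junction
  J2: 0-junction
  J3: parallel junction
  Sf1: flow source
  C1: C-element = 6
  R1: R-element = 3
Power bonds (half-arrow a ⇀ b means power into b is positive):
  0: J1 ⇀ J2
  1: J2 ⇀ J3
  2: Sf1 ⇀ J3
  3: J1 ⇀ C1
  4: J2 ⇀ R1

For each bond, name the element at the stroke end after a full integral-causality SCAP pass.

bond 0 stroke→J2
bond 1 stroke→J3
bond 2 stroke→Sf1
bond 3 stroke→J1
bond 4 stroke→R1

bond 2 stroke at Sf1  (Sf1: flow source, stroke at near end)
bond 1 stroke at J3  (J3: last free bond brings effort in)
bond 3 stroke at J1  (C1 outputs effort q/C1)
bond 0 stroke at J2  (0-jn J1 has e-setter on 3)
bond 4 stroke at R1  (common-e at J2 fixed by 0)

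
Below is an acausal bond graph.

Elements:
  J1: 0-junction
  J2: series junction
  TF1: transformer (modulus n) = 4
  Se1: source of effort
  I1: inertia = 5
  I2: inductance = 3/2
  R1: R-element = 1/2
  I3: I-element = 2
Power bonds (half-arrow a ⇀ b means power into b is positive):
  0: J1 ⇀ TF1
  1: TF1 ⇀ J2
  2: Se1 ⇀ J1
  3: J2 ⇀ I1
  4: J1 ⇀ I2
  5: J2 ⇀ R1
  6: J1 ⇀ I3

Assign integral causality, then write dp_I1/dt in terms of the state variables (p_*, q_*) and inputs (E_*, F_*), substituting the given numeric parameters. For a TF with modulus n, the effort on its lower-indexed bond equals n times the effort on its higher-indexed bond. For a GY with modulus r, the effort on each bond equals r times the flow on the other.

dp_I1/dt = E_Se1/4 - p_I1/10

b2 stroke→J1  (Se1: effort source, stroke at far end)
b0 stroke→TF1  (0-jn J1 has e-setter on 2)
b4 stroke→I2  (J1 effort already set via bond 2)
b6 stroke→I3  (0-jn J1 has e-setter on 2)
b1 stroke→J2  (through TF1, causality passes straight; one stroke at TF1)
b3 stroke→I1  (I1: I, integral causality)
b5 stroke→J2  (J2 flow already set via bond 3)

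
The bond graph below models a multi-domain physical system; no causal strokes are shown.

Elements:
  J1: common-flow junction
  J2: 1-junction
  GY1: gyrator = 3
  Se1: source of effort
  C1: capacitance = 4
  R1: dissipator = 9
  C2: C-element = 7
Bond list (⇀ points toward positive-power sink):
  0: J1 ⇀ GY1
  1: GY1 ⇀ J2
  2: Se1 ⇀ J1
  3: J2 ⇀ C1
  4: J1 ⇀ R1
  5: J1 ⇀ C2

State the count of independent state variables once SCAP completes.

2  (C1, C2 all integral)

b2 stroke at J1  (source Se1 imposes e)
b3 stroke at J2  (C1 outputs effort q/C1)
b1 stroke at GY1  (J2 needs exactly one f-in)
b0 stroke at GY1  (through GY1, causality inverts; strokes same side of GY1)
b4 stroke at J1  (common-f at J1 fixed by 0)
b5 stroke at J1  (J1: bond 0 brought flow, rest push out)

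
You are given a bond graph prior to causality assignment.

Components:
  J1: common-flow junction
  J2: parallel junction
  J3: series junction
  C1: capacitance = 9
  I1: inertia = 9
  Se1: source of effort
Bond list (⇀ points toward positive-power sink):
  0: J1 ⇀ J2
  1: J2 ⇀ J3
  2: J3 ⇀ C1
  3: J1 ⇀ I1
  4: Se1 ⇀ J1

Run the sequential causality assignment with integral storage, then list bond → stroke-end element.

bond 0 stroke at J1
bond 1 stroke at J2
bond 2 stroke at J3
bond 3 stroke at I1
bond 4 stroke at J1

β4 |J1  (Se1: effort source, stroke at far end)
β2 |J3  (prefer integral on C1)
β1 |J2  (closing 1-jn rule on J3)
β0 |J1  (J2: bond 1 brought effort, rest push out)
β3 |I1  (J1: last free bond brings flow in)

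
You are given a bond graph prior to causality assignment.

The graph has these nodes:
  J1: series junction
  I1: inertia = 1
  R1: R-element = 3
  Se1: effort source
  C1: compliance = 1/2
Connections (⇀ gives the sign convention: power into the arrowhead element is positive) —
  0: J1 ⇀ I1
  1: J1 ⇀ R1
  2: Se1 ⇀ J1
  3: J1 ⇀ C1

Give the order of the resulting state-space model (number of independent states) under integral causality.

#2 →J1  (Se1 (Se) sets effort on bond)
#0 →I1  (prefer integral on I1)
#1 →J1  (1-jn J1 has f-setter on 0)
#3 →J1  (J1 flow already set via bond 0)

2  (C1, I1 all integral)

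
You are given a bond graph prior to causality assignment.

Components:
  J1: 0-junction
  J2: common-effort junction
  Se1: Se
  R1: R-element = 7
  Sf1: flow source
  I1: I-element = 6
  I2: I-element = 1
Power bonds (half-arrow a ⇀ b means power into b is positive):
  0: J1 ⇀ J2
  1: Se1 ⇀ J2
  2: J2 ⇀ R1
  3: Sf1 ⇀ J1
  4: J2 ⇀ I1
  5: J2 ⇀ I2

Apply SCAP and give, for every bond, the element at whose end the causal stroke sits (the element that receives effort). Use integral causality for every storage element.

bond 1 →J2  (source Se1 imposes e)
bond 3 →Sf1  (Sf1: flow source, stroke at near end)
bond 0 →J1  (only one effort-in slot at J1)
bond 2 →R1  (J2: bond 1 brought effort, rest push out)
bond 4 →I1  (0-jn J2 has e-setter on 1)
bond 5 →I2  (J2 effort already set via bond 1)

#0 |J1
#1 |J2
#2 |R1
#3 |Sf1
#4 |I1
#5 |I2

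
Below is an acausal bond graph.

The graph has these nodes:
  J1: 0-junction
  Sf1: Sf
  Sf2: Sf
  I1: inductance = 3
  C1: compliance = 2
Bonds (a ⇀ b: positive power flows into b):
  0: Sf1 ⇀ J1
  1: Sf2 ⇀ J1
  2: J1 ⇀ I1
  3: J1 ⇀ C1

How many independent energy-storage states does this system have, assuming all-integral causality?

b0 stroke at Sf1  (Sf1 fixes flow; stroke at Sf1)
b1 stroke at Sf2  (Sf2 fixes flow; stroke at Sf2)
b2 stroke at I1  (I1: I, integral causality)
b3 stroke at J1  (closing 0-jn rule on J1)

2  (C1, I1 all integral)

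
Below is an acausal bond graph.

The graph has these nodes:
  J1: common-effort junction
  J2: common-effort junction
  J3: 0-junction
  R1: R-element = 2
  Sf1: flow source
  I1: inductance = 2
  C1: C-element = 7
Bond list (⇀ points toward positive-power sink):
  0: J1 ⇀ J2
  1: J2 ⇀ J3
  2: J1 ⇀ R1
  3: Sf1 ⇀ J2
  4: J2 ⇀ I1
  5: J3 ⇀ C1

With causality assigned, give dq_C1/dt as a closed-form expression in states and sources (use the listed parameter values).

β3 stroke→Sf1  (Sf1 (Sf) sets flow on bond)
β4 stroke→I1  (prefer integral on I1)
β5 stroke→J3  (C1 outputs effort q/C1)
β1 stroke→J2  (J3: bond 5 brought effort, rest push out)
β0 stroke→J1  (common-e at J2 fixed by 1)
β2 stroke→R1  (common-e at J1 fixed by 0)

dq_C1/dt = F_Sf1 - p_I1/2 - q_C1/14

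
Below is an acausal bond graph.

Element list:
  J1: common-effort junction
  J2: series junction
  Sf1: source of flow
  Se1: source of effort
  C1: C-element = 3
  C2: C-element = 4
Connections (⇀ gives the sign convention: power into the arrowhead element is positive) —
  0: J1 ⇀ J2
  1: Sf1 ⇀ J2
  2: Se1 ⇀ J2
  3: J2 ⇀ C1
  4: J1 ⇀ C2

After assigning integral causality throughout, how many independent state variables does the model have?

2  (C1, C2 all integral)

b1 →Sf1  (Sf1 fixes flow; stroke at Sf1)
b2 →J2  (source Se1 imposes e)
b0 →J2  (common-f at J2 fixed by 1)
b3 →J2  (J2: bond 1 brought flow, rest push out)
b4 →J1  (J1 needs exactly one e-in)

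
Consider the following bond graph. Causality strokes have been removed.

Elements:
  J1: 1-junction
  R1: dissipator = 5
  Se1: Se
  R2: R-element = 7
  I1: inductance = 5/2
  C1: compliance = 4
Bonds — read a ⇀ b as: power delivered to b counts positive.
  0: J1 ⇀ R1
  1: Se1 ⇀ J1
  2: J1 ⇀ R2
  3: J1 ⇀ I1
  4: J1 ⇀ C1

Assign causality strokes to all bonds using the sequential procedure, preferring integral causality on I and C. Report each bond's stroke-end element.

#1 stroke→J1  (source Se1 imposes e)
#3 stroke→I1  (prefer integral on I1)
#0 stroke→J1  (J1 flow already set via bond 3)
#2 stroke→J1  (J1 flow already set via bond 3)
#4 stroke→J1  (J1 flow already set via bond 3)

#0 stroke→J1
#1 stroke→J1
#2 stroke→J1
#3 stroke→I1
#4 stroke→J1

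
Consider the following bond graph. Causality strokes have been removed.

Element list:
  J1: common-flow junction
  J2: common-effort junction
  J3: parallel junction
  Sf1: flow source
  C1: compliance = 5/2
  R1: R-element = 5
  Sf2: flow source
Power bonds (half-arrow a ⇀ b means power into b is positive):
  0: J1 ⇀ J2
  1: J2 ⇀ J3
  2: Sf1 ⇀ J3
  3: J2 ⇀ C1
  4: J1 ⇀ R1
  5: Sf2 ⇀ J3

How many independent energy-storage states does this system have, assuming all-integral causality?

#2 stroke→Sf1  (Sf1 (Sf) sets flow on bond)
#5 stroke→Sf2  (source Sf2 imposes f)
#1 stroke→J3  (J3 needs exactly one e-in)
#3 stroke→J2  (prefer integral on C1)
#0 stroke→J1  (common-e at J2 fixed by 3)
#4 stroke→R1  (closing 1-jn rule on J1)

1  (C1 all integral)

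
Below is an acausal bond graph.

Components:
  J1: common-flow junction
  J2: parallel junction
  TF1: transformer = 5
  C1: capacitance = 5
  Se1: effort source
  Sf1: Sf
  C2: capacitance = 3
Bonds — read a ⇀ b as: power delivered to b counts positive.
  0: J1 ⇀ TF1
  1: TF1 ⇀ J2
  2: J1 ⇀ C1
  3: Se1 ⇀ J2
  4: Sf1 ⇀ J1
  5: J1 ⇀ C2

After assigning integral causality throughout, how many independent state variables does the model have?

#3 stroke at J2  (Se1: effort source, stroke at far end)
#4 stroke at Sf1  (Sf1: flow source, stroke at near end)
#0 stroke at J1  (J1 flow already set via bond 4)
#2 stroke at J1  (1-jn J1 has f-setter on 4)
#5 stroke at J1  (1-jn J1 has f-setter on 4)
#1 stroke at TF1  (common-e at J2 fixed by 3)

2  (C1, C2 all integral)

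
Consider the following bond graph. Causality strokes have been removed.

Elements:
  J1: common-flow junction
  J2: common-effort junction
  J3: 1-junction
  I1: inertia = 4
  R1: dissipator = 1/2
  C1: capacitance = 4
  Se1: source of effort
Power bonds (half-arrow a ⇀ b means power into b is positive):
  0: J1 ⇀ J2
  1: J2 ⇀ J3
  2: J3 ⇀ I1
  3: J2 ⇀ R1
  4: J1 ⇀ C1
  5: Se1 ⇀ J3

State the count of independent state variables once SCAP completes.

b5 stroke→J3  (source Se1 imposes e)
b2 stroke→I1  (prefer integral on I1)
b1 stroke→J3  (1-jn J3 has f-setter on 2)
b4 stroke→J1  (C1: C, integral causality)
b0 stroke→J2  (closing 1-jn rule on J1)
b3 stroke→R1  (J2 effort already set via bond 0)

2  (C1, I1 all integral)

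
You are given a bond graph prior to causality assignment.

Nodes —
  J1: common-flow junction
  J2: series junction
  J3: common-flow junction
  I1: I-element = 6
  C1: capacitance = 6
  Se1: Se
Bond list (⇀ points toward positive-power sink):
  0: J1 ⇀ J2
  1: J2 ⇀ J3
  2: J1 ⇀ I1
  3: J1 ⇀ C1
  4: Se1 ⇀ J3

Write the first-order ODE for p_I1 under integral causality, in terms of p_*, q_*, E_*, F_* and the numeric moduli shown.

β4 stroke→J3  (Se1 (Se) sets effort on bond)
β1 stroke→J2  (J3: last free bond brings flow in)
β0 stroke→J1  (J2 needs exactly one f-in)
β2 stroke→I1  (I1 integral (f out))
β3 stroke→J1  (J1 flow already set via bond 2)

dp_I1/dt = E_Se1 - q_C1/6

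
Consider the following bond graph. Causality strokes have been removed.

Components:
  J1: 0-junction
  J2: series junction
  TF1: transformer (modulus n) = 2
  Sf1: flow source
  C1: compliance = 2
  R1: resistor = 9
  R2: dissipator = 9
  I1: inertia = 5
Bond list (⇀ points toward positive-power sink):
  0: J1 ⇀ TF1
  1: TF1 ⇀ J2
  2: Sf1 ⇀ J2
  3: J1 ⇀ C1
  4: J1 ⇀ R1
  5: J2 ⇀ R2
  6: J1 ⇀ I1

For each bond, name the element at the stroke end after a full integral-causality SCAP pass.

β0 stroke→TF1
β1 stroke→J2
β2 stroke→Sf1
β3 stroke→J1
β4 stroke→R1
β5 stroke→J2
β6 stroke→I1

β2 |Sf1  (source Sf1 imposes f)
β1 |J2  (common-f at J2 fixed by 2)
β5 |J2  (common-f at J2 fixed by 2)
β0 |TF1  (through TF1, causality passes straight; one stroke at TF1)
β3 |J1  (prefer integral on C1)
β4 |R1  (0-jn J1 has e-setter on 3)
β6 |I1  (common-e at J1 fixed by 3)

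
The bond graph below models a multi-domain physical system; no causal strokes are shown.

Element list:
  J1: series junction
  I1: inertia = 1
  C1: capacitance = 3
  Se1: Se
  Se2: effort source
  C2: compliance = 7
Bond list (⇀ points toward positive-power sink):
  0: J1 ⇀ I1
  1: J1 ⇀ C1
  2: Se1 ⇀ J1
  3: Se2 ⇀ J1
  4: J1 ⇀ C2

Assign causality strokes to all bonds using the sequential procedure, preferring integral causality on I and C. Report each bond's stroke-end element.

b2 |J1  (Se1 (Se) sets effort on bond)
b3 |J1  (Se2 fixes effort; stroke away)
b0 |I1  (I1: I, integral causality)
b1 |J1  (J1 flow already set via bond 0)
b4 |J1  (J1: bond 0 brought flow, rest push out)

#0 |I1
#1 |J1
#2 |J1
#3 |J1
#4 |J1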